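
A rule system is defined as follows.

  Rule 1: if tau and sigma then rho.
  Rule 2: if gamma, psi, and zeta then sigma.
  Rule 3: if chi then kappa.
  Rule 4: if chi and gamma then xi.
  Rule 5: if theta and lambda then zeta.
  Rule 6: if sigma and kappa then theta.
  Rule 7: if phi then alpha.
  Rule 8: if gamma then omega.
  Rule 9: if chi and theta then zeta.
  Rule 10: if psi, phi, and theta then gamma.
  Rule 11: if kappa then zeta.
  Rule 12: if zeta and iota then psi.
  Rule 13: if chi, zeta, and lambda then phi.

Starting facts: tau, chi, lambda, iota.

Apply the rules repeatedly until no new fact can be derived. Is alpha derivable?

From chi, Rule 3 gives kappa.
kappa holds, so zeta follows (Rule 11).
chi, zeta, and lambda hold, so phi follows (Rule 13).
From phi, Rule 7 gives alpha.

Yes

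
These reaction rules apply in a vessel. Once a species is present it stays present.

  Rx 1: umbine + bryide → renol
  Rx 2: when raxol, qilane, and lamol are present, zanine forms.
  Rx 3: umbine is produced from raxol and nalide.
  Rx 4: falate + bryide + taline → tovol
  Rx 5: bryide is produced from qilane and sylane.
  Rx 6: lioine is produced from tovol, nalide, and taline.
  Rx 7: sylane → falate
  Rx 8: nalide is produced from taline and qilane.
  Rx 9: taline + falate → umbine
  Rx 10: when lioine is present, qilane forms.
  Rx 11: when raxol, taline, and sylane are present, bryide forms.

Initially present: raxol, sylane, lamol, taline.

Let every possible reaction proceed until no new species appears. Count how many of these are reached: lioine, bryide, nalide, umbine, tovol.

3

raxol, taline, and sylane present → bryide forms (Rx 11).
sylane present → falate forms (Rx 7).
falate, bryide, and taline present → tovol forms (Rx 4).
taline and falate present → umbine forms (Rx 9).
lioine would need tovol, nalide, and taline (Rx 6), but nalide never forms.
bryide: reached.
nalide would need taline and qilane (Rx 8), but qilane never forms.
umbine: reached.
tovol: reached.
Reached: bryide, umbine, and tovol — 3 of the 5.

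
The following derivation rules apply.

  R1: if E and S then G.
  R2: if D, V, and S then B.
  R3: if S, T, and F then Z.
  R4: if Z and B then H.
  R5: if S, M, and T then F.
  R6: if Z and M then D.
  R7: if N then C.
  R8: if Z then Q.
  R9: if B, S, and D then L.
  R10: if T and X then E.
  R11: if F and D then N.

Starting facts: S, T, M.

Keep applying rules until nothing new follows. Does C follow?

From S, M, and T, R5 gives F.
From S, T, and F, R3 gives Z.
From Z and M, R6 gives D.
From F and D, R11 gives N.
N holds, so C follows (R7).

Yes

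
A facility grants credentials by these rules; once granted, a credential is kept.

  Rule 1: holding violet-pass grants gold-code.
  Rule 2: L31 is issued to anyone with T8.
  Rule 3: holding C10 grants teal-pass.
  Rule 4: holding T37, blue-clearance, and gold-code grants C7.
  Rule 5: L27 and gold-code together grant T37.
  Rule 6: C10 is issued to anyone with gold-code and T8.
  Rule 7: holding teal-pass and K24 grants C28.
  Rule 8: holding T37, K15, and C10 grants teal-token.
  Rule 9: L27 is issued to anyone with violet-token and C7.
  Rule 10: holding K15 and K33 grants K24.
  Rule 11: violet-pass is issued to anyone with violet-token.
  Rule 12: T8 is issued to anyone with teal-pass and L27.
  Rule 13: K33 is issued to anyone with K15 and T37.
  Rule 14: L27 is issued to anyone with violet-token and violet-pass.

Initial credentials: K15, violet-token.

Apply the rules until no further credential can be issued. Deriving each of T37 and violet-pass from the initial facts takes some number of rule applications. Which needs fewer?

violet-pass: Holding violet-token grants violet-pass (Rule 11). [1 rule application]
T37: Holding violet-token grants violet-pass (Rule 11). Holding violet-token and violet-pass grants L27 (Rule 14). Holding violet-pass grants gold-code (Rule 1). Holding L27 and gold-code grants T37 (Rule 5). [4 rule applications]
violet-pass needs fewer.

violet-pass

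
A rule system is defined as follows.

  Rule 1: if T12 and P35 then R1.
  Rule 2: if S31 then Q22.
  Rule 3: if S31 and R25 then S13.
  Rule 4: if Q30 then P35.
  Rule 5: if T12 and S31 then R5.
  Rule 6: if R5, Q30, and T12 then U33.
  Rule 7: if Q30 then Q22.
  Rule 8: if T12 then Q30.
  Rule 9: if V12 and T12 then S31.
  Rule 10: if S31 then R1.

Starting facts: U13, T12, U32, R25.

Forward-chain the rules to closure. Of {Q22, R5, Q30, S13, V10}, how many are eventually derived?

From T12, Rule 8 gives Q30.
From Q30, Rule 7 gives Q22.
Q22: reached.
R5 would need T12 and S31 (Rule 5), but S31 is never established.
Q30: reached.
S13 would need S31 and R25 (Rule 3), but S31 is never established.
No rule produces V10, and it is not given.
Reached: Q22 and Q30 — 2 of the 5.

2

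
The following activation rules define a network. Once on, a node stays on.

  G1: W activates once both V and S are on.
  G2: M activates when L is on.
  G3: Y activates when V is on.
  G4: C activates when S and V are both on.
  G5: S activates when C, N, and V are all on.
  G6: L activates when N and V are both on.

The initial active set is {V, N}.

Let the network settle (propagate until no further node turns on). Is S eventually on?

No

S would need C, N, and V (G5), but C never turns on.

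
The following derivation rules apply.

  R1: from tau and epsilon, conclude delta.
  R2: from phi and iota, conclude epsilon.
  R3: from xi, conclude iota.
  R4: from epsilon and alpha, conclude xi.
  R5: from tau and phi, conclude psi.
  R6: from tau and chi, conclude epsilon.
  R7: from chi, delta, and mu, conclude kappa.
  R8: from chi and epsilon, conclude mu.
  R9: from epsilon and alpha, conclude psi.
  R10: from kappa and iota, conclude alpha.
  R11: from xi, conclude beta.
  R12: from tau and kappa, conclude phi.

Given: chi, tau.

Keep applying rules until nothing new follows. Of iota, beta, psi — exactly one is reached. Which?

psi

tau and chi hold, so epsilon follows (R6).
tau and epsilon hold, so delta follows (R1).
chi and epsilon hold, so mu follows (R8).
From chi, delta, and mu, R7 gives kappa.
tau and kappa hold, so phi follows (R12).
From tau and phi, R5 gives psi.
beta would need xi (R11), but xi is never established. iota would need xi (R3), but xi is never established.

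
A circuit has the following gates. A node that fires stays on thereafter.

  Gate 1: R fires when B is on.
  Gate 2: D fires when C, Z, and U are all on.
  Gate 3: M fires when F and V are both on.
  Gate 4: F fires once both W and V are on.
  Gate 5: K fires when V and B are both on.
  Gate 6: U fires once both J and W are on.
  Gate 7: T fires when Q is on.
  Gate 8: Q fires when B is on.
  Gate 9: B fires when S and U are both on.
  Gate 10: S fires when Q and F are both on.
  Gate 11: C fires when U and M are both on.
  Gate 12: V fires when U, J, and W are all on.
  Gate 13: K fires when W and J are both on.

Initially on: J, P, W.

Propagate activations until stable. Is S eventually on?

No

S would need Q and F (Gate 10), but Q never turns on.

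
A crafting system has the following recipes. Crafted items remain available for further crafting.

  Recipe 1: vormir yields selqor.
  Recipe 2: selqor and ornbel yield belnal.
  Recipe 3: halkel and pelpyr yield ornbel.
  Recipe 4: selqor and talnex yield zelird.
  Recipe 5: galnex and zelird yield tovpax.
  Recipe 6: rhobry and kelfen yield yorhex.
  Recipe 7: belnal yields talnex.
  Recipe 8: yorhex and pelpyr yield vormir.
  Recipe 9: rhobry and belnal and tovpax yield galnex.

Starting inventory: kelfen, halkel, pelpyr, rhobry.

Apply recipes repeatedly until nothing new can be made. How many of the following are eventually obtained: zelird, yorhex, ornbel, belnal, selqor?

5

rhobry and kelfen → yorhex (Recipe 6).
halkel and pelpyr → ornbel (Recipe 3).
Using Recipe 8, yorhex and pelpyr make vormir.
Using Recipe 1, vormir makes selqor.
selqor and ornbel → belnal (Recipe 2).
belnal → talnex (Recipe 7).
selqor and talnex → zelird (Recipe 4).
zelird: reached.
yorhex: reached.
ornbel: reached.
belnal: reached.
selqor: reached.
All 5 are reached.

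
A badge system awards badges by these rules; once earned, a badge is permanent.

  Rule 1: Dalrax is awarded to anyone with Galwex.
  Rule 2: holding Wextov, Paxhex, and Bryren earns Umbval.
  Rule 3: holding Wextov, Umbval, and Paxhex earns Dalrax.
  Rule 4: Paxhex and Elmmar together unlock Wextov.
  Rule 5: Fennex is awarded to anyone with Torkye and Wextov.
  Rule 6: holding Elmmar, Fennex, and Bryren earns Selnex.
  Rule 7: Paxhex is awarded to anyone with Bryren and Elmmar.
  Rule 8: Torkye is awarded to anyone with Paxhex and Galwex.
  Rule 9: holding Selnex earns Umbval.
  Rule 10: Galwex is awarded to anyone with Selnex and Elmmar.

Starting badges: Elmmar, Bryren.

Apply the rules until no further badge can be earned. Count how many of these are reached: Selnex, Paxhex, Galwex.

1

With Bryren and Elmmar, Paxhex is earned (Rule 7).
Selnex would need Elmmar, Fennex, and Bryren (Rule 6), but Fennex is never earned.
Paxhex: reached.
Galwex would need Selnex and Elmmar (Rule 10), but Selnex is never earned.
Reached: Paxhex — 1 of the 3.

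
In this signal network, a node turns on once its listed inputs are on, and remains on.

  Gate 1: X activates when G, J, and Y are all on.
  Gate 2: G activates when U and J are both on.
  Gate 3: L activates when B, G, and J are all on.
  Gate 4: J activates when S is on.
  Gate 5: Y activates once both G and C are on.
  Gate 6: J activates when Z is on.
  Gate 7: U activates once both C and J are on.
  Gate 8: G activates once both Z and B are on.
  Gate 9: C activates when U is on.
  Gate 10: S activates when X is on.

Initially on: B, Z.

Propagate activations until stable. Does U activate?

No

U would need C and J (Gate 7), but C never turns on.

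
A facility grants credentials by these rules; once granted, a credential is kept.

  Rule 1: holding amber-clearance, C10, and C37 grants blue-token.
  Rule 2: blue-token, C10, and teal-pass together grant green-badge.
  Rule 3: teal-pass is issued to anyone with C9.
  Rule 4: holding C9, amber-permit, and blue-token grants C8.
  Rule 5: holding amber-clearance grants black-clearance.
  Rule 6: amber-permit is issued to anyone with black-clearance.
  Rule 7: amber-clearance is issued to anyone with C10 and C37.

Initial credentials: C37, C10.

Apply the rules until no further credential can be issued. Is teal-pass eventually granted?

No

teal-pass would need C9 (Rule 3), but C9 is never granted.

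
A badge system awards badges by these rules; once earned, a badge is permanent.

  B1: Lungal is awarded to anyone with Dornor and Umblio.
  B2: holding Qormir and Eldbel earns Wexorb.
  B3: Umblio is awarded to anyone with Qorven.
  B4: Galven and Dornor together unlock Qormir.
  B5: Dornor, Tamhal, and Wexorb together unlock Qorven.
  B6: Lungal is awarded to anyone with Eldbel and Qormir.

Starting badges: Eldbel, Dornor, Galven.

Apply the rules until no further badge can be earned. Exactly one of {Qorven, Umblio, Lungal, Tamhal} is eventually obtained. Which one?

Lungal

With Galven and Dornor, Qormir is earned (B4).
With Eldbel and Qormir, Lungal is earned (B6).
No rule produces Tamhal, and it is not given. Qorven would need Dornor, Tamhal, and Wexorb (B5), but Tamhal is never earned. Umblio would need Qorven (B3), but Qorven is never earned.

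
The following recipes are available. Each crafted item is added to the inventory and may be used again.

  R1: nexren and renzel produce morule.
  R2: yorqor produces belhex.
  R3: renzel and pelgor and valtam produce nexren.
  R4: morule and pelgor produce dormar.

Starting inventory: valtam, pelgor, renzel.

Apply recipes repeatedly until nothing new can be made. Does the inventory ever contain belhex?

belhex would need yorqor (R2), but yorqor is never obtained.

No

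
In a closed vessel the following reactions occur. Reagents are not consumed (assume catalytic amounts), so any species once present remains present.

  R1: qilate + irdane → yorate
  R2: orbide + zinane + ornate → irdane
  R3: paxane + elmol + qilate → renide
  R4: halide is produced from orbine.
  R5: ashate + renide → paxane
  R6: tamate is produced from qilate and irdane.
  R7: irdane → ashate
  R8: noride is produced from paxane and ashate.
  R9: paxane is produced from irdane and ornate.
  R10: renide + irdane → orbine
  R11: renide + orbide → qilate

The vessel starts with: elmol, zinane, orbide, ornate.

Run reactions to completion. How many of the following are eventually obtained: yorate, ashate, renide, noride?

2

orbide, zinane, and ornate present → irdane forms (R2).
irdane present → ashate forms (R7).
irdane and ornate present → paxane forms (R9).
paxane and ashate present → noride forms (R8).
yorate would need qilate and irdane (R1), but qilate never forms.
ashate: reached.
renide would need paxane, elmol, and qilate (R3), but qilate never forms.
noride: reached.
Reached: ashate and noride — 2 of the 4.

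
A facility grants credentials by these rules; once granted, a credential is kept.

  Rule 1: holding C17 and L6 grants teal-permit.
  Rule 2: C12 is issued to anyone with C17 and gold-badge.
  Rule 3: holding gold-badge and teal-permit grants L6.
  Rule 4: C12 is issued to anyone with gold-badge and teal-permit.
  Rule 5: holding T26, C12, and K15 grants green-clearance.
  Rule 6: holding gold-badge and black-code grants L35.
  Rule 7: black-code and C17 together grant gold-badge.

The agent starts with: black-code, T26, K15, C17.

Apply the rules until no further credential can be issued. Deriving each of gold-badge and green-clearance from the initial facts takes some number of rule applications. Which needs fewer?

gold-badge

gold-badge: Holding black-code and C17 grants gold-badge (Rule 7). [1 rule application]
green-clearance: Holding black-code and C17 grants gold-badge (Rule 7). Holding C17 and gold-badge grants C12 (Rule 2). Holding T26, C12, and K15 grants green-clearance (Rule 5). [3 rule applications]
gold-badge needs fewer.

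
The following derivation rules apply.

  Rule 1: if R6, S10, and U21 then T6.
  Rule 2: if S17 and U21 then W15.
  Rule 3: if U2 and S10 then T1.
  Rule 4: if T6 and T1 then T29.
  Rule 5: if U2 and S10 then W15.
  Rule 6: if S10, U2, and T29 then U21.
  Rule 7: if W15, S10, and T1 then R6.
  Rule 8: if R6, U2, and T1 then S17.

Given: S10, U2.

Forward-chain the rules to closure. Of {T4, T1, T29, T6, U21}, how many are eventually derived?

U2 and S10 hold, so T1 follows (Rule 3).
No rule produces T4, and it is not given.
T1: reached.
T29 would need T6 and T1 (Rule 4), but T6 is never established.
T6 would need R6, S10, and U21 (Rule 1), but U21 is never established.
U21 would need S10, U2, and T29 (Rule 6), but T29 is never established.
Reached: T1 — 1 of the 5.

1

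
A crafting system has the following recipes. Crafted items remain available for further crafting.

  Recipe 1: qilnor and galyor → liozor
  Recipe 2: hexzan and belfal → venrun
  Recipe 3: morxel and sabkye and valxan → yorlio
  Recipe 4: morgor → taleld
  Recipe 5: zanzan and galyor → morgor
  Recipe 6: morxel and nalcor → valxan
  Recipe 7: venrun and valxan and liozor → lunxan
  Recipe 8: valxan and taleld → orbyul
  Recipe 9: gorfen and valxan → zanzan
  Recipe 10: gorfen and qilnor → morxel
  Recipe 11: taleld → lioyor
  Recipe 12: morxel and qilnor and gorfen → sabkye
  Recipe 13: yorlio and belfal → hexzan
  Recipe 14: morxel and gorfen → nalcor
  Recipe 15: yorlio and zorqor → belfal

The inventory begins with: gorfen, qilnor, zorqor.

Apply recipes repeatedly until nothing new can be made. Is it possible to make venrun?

gorfen and qilnor → morxel (Recipe 10).
morxel and qilnor and gorfen → sabkye (Recipe 12).
morxel and gorfen → nalcor (Recipe 14).
morxel and nalcor → valxan (Recipe 6).
morxel and sabkye and valxan → yorlio (Recipe 3).
yorlio and zorqor → belfal (Recipe 15).
Using Recipe 13, yorlio and belfal make hexzan.
hexzan and belfal → venrun (Recipe 2).

Yes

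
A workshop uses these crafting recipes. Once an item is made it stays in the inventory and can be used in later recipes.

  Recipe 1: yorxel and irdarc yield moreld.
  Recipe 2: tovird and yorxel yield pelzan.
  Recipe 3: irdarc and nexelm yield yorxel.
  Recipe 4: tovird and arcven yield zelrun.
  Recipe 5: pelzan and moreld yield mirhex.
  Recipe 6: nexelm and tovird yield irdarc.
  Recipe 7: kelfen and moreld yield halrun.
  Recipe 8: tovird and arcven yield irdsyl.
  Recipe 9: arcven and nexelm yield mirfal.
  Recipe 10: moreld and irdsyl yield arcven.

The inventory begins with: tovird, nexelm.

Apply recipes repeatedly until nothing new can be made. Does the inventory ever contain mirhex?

Using Recipe 6, nexelm and tovird make irdarc.
irdarc and nexelm → yorxel (Recipe 3).
tovird and yorxel → pelzan (Recipe 2).
Using Recipe 1, yorxel and irdarc make moreld.
Using Recipe 5, pelzan and moreld make mirhex.

Yes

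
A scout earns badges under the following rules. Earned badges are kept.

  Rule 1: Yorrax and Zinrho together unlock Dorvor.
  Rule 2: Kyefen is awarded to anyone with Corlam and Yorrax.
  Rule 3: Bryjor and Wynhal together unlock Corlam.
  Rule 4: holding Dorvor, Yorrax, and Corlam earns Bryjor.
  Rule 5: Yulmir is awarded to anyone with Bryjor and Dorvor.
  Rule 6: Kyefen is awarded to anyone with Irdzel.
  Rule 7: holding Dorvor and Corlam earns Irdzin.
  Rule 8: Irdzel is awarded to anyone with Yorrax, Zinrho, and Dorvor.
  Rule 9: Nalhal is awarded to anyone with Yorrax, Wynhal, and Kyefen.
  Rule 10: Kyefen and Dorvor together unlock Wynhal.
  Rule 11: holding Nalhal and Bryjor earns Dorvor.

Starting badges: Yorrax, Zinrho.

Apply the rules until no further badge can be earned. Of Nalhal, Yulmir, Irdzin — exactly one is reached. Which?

Nalhal

With Yorrax and Zinrho, Dorvor is earned (Rule 1).
With Yorrax, Zinrho, and Dorvor, Irdzel is earned (Rule 8).
With Irdzel, Kyefen is earned (Rule 6).
With Kyefen and Dorvor, Wynhal is earned (Rule 10).
With Yorrax, Wynhal, and Kyefen, Nalhal is earned (Rule 9).
Yulmir would need Bryjor and Dorvor (Rule 5), but Bryjor is never earned. Irdzin would need Dorvor and Corlam (Rule 7), but Corlam is never earned.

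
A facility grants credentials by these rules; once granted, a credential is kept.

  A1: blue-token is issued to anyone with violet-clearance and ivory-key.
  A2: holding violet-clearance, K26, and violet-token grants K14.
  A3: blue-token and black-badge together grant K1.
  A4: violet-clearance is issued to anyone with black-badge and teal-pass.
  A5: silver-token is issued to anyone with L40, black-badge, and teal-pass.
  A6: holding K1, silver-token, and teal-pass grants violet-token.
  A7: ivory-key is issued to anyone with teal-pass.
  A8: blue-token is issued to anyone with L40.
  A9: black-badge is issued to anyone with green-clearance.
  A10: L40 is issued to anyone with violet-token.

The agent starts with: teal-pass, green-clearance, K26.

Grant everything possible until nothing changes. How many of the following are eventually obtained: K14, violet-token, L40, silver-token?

K14 would need violet-clearance, K26, and violet-token (A2), but violet-token is never granted.
violet-token would need K1, silver-token, and teal-pass (A6), but silver-token is never granted.
L40 would need violet-token (A10), but violet-token is never granted.
silver-token would need L40, black-badge, and teal-pass (A5), but L40 is never granted.
None of the 4 are reached.

0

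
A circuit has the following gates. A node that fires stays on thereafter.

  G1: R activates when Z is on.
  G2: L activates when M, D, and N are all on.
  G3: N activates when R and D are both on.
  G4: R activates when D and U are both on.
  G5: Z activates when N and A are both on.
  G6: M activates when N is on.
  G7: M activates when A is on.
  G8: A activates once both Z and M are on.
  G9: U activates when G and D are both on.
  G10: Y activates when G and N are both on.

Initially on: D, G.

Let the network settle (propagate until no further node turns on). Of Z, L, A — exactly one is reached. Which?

G9: G and D on → U on.
G4: D and U on → R on.
G3: R and D on → N on.
G6: N on → M on.
G2: M, D, and N on → L on.
A would need Z and M (G8), but Z never turns on. Z would need N and A (G5), but A never turns on.

L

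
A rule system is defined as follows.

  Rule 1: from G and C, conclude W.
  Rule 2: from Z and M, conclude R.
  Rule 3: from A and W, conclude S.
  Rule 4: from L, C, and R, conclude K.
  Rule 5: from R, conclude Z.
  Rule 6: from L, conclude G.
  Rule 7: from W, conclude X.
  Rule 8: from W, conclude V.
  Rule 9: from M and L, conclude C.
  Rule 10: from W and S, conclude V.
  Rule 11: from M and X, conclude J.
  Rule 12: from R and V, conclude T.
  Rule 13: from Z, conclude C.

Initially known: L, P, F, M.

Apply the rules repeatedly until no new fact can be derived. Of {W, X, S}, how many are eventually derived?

From L, Rule 6 gives G.
From M and L, Rule 9 gives C.
From G and C, Rule 1 gives W.
From W, Rule 7 gives X.
W: reached.
X: reached.
S would need A and W (Rule 3), but A is never established.
Reached: W and X — 2 of the 3.

2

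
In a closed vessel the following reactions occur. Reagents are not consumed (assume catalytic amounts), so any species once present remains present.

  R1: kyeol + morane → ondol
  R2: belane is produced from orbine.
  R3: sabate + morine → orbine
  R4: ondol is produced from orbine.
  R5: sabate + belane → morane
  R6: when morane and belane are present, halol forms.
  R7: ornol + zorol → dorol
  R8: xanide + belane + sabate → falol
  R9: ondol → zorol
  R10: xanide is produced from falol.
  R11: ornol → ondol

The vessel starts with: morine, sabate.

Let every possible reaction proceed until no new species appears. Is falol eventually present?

No

falol would need xanide, belane, and sabate (R8), but xanide never forms.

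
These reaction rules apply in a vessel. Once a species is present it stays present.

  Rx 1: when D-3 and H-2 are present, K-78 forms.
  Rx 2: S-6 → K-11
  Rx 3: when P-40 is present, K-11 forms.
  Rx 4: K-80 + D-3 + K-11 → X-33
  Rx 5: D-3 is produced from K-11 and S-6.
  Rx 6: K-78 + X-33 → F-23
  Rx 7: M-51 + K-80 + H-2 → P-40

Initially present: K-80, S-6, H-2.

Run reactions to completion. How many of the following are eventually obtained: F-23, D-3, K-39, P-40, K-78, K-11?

4

S-6 present → K-11 forms (Rx 2).
K-11 and S-6 present → D-3 forms (Rx 5).
D-3 and H-2 present → K-78 forms (Rx 1).
K-80, D-3, and K-11 present → X-33 forms (Rx 4).
K-78 and X-33 present → F-23 forms (Rx 6).
F-23: reached.
D-3: reached.
No rule produces K-39, and it is not given.
P-40 would need M-51, K-80, and H-2 (Rx 7), but M-51 never forms.
K-78: reached.
K-11: reached.
Reached: F-23, D-3, K-78, and K-11 — 4 of the 6.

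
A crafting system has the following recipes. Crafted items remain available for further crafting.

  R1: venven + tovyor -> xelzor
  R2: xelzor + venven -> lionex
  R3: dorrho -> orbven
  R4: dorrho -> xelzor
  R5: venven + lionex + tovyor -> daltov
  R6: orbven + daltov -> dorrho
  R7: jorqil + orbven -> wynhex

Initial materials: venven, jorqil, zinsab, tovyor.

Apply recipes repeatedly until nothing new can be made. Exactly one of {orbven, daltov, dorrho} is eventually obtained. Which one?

daltov

Using R1, venven and tovyor make xelzor.
Using R2, xelzor and venven make lionex.
venven + lionex + tovyor -> daltov (R5).
orbven would need dorrho (R3), but dorrho is never obtained. dorrho would need orbven and daltov (R6), but orbven is never obtained.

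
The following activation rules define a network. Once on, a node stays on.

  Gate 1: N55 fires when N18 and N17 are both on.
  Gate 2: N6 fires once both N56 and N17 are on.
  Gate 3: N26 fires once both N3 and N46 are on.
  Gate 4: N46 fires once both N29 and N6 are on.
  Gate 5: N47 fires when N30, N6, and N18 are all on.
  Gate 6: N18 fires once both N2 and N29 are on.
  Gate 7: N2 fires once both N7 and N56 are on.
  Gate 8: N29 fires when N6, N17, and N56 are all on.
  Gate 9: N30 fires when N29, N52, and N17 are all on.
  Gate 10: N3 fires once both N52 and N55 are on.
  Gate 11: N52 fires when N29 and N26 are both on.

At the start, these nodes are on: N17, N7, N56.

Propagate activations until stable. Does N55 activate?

N7 and N56 are on, so N2 fires (Gate 7).
N56 and N17 are on, so N6 fires (Gate 2).
N6, N17, and N56 are on, so N29 fires (Gate 8).
Gate 6: N2 and N29 on → N18 on.
Gate 1: N18 and N17 on → N55 on.

Yes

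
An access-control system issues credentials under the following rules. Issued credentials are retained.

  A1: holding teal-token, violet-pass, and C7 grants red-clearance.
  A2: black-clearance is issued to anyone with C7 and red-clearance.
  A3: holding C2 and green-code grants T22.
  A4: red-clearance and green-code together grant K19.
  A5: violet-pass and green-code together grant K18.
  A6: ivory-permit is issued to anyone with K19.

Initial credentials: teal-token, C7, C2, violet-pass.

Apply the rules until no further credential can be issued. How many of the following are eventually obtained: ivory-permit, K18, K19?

ivory-permit would need K19 (A6), but K19 is never granted.
K18 would need violet-pass and green-code (A5), but green-code is never granted.
K19 would need red-clearance and green-code (A4), but green-code is never granted.
None of the 3 are reached.

0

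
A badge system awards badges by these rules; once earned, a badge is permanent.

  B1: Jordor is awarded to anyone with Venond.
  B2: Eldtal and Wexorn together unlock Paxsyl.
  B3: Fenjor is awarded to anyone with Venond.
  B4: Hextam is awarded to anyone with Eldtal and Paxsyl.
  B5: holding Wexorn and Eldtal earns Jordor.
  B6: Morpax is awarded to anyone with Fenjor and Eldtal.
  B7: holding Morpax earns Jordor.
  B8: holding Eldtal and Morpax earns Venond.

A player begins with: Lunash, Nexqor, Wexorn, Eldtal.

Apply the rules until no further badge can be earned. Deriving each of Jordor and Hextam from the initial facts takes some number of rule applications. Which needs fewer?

Jordor: With Wexorn and Eldtal, Jordor is earned (B5). [1 rule application]
Hextam: With Eldtal and Wexorn, Paxsyl is earned (B2). With Eldtal and Paxsyl, Hextam is earned (B4). [2 rule applications]
Jordor needs fewer.

Jordor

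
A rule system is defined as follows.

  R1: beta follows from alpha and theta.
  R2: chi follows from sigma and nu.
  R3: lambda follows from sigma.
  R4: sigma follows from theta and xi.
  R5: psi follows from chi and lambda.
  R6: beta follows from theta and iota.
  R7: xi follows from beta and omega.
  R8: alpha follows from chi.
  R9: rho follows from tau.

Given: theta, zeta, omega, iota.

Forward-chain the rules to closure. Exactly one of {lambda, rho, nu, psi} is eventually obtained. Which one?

theta and iota hold, so beta follows (R6).
From beta and omega, R7 gives xi.
theta and xi hold, so sigma follows (R4).
From sigma, R3 gives lambda.
psi would need chi and lambda (R5), but chi is never established. No rule produces nu, and it is not given. rho would need tau (R9), but tau is never established.

lambda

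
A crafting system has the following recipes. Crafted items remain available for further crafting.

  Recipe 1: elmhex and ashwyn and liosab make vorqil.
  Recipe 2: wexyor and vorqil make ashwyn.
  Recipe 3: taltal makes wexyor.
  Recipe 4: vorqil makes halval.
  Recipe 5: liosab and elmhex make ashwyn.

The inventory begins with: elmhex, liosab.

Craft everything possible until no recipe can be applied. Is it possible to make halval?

Using Recipe 5, liosab and elmhex make ashwyn.
elmhex and ashwyn and liosab → vorqil (Recipe 1).
vorqil → halval (Recipe 4).

Yes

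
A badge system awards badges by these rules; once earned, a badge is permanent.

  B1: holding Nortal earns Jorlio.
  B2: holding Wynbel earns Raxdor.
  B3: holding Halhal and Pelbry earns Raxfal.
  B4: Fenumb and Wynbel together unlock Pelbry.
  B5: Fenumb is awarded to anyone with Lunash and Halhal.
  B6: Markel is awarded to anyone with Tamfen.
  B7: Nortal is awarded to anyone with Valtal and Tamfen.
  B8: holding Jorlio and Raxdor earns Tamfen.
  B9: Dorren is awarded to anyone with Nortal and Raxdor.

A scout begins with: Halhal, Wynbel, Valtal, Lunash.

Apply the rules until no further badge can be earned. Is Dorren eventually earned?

No

Dorren would need Nortal and Raxdor (B9), but Nortal is never earned.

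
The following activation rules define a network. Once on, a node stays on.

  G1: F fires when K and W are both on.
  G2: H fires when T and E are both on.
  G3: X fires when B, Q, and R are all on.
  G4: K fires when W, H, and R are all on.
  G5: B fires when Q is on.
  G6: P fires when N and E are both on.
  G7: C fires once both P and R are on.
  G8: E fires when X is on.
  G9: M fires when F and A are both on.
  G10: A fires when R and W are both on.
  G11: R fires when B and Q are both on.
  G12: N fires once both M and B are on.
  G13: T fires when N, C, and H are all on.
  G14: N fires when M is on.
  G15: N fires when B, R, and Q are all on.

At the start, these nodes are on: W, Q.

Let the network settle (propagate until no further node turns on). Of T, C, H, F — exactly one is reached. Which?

C

G5: Q on → B on.
B and Q are on, so R fires (G11).
B, R, and Q are on, so N fires (G15).
B, Q, and R are on, so X fires (G3).
X is on, so E fires (G8).
G6: N and E on → P on.
P and R are on, so C fires (G7).
F would need K and W (G1), but K never turns on. H would need T and E (G2), but T never turns on. T would need N, C, and H (G13), but H never turns on.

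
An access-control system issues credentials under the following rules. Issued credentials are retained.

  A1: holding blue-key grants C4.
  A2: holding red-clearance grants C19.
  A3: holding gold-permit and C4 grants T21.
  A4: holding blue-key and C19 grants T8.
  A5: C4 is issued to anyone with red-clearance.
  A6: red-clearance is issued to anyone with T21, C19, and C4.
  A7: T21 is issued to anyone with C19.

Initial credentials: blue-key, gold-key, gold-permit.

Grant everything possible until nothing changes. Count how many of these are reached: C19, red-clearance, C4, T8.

1

Holding blue-key grants C4 (A1).
C19 would need red-clearance (A2), but red-clearance is never granted.
red-clearance would need T21, C19, and C4 (A6), but C19 is never granted.
C4: reached.
T8 would need blue-key and C19 (A4), but C19 is never granted.
Reached: C4 — 1 of the 4.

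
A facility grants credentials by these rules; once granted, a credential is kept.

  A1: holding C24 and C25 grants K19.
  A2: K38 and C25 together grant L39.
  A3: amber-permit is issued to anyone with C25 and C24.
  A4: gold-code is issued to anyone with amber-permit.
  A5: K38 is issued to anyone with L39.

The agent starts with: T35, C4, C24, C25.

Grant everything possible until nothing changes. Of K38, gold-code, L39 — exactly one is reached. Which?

gold-code

Holding C25 and C24 grants amber-permit (A3).
Holding amber-permit grants gold-code (A4).
L39 would need K38 and C25 (A2), but K38 is never granted. K38 would need L39 (A5), but L39 is never granted.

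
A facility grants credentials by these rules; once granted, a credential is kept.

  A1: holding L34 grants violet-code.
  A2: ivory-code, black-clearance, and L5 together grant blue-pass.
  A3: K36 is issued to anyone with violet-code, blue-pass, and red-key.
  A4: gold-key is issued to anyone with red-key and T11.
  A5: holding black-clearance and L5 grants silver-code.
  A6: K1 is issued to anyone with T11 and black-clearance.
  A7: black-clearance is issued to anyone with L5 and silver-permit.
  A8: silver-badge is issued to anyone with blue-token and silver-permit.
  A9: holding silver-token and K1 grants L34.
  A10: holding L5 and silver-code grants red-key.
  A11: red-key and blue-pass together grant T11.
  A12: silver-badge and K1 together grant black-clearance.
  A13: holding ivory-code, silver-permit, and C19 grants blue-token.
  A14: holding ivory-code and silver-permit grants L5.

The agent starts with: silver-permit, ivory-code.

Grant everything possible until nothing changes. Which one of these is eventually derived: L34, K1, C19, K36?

K1

Holding ivory-code and silver-permit grants L5 (A14).
Holding L5 and silver-permit grants black-clearance (A7).
Holding black-clearance and L5 grants silver-code (A5).
Holding ivory-code, black-clearance, and L5 grants blue-pass (A2).
Holding L5 and silver-code grants red-key (A10).
Holding red-key and blue-pass grants T11 (A11).
Holding T11 and black-clearance grants K1 (A6).
L34 would need silver-token and K1 (A9), but silver-token is never granted. No rule produces C19, and it is not given. K36 would need violet-code, blue-pass, and red-key (A3), but violet-code is never granted.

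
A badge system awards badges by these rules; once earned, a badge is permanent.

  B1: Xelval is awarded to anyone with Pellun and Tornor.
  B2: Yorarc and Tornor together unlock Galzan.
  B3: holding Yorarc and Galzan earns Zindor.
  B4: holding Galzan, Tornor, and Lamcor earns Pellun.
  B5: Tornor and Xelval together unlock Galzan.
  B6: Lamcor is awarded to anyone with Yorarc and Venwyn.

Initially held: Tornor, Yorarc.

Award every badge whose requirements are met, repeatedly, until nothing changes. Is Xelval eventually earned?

Xelval would need Pellun and Tornor (B1), but Pellun is never earned.

No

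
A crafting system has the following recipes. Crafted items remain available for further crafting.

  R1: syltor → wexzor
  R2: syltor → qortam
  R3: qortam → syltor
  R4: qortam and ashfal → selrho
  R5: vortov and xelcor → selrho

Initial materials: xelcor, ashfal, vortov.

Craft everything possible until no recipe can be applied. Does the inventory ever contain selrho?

Using R5, vortov and xelcor make selrho.

Yes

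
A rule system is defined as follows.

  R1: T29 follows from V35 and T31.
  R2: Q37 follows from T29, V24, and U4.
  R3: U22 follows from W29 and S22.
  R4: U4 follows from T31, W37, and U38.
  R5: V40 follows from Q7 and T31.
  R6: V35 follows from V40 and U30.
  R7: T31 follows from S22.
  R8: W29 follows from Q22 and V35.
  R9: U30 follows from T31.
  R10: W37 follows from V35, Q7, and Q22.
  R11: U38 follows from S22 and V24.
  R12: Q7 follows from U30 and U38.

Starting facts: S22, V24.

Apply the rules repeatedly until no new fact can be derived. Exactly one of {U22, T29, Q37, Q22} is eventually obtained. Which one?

T29

From S22, R7 gives T31.
S22 and V24 hold, so U38 follows (R11).
From T31, R9 gives U30.
U30 and U38 hold, so Q7 follows (R12).
From Q7 and T31, R5 gives V40.
From V40 and U30, R6 gives V35.
V35 and T31 hold, so T29 follows (R1).
No rule produces Q22, and it is not given. Q37 would need T29, V24, and U4 (R2), but U4 is never established. U22 would need W29 and S22 (R3), but W29 is never established.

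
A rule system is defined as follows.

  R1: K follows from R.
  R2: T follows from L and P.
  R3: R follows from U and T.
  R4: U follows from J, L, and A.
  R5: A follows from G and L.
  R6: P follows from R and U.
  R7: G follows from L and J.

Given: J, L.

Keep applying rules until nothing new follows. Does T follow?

T would need L and P (R2), but P is never established.

No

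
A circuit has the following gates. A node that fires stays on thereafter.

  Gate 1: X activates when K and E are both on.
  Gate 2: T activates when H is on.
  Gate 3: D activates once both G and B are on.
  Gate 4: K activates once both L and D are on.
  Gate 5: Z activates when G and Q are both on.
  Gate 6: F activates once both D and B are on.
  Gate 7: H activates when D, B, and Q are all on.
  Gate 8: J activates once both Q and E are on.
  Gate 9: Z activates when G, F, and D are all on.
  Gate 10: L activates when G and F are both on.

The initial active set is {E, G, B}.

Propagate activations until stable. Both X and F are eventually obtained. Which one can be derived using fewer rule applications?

F: G and B are on, so D activates (Gate 3). Gate 6: D and B on → F on. [2 rule applications]
X: G and B are on, so D activates (Gate 3). D and B are on, so F activates (Gate 6). Gate 10: G and F on → L on. L and D are on, so K activates (Gate 4). Gate 1: K and E on → X on. [5 rule applications]
F needs fewer.

F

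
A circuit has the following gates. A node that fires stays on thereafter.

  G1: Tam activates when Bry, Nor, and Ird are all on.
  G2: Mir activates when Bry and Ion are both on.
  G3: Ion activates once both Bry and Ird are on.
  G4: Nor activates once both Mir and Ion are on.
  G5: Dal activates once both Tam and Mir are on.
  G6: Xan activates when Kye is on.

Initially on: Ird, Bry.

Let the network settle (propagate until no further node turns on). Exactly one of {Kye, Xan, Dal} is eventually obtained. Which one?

G3: Bry and Ird on → Ion on.
Bry and Ion are on, so Mir activates (G2).
G4: Mir and Ion on → Nor on.
Bry, Nor, and Ird are on, so Tam activates (G1).
G5: Tam and Mir on → Dal on.
No rule produces Kye, and it is not given. Xan would need Kye (G6), but Kye never turns on.

Dal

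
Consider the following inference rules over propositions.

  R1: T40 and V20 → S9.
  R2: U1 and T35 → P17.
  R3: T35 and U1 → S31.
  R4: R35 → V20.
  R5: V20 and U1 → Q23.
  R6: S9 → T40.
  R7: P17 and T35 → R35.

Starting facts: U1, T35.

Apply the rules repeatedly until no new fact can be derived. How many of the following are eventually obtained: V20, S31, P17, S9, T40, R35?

4

U1 and T35 hold, so P17 follows (R2).
T35 and U1 hold, so S31 follows (R3).
From P17 and T35, R7 gives R35.
From R35, R4 gives V20.
V20: reached.
S31: reached.
P17: reached.
S9 would need T40 and V20 (R1), but T40 is never established.
T40 would need S9 (R6), but S9 is never established.
R35: reached.
Reached: V20, S31, P17, and R35 — 4 of the 6.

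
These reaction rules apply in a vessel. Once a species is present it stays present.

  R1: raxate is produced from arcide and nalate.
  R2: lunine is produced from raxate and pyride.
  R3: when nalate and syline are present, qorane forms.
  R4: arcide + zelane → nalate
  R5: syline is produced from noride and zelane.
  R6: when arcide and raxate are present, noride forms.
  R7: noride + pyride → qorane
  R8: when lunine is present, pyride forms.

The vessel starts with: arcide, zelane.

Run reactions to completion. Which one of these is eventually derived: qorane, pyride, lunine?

qorane

arcide and zelane present → nalate forms (R4).
arcide and nalate present → raxate forms (R1).
arcide and raxate present → noride forms (R6).
noride and zelane present → syline forms (R5).
nalate and syline present → qorane forms (R3).
lunine would need raxate and pyride (R2), but pyride never forms. pyride would need lunine (R8), but lunine never forms.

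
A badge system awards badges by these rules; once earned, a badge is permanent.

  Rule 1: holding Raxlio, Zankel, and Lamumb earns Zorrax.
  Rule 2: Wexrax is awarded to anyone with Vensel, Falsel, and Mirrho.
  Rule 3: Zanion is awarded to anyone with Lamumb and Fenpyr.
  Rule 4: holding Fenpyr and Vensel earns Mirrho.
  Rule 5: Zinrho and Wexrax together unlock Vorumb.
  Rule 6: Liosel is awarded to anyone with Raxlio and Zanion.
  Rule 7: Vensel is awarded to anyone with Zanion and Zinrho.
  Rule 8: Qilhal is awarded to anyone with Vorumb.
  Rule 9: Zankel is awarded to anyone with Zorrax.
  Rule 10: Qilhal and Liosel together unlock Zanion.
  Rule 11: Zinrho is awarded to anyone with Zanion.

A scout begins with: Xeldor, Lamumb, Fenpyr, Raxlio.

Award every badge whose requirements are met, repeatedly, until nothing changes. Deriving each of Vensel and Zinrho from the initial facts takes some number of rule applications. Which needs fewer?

Zinrho: With Lamumb and Fenpyr, Zanion is earned (Rule 3). With Zanion, Zinrho is earned (Rule 11). [2 rule applications]
Vensel: With Lamumb and Fenpyr, Zanion is earned (Rule 3). With Zanion, Zinrho is earned (Rule 11). With Zanion and Zinrho, Vensel is earned (Rule 7). [3 rule applications]
Zinrho needs fewer.

Zinrho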